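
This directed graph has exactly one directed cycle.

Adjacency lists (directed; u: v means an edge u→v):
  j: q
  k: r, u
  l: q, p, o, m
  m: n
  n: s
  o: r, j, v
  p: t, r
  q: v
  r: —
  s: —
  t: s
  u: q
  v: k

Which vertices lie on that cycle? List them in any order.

DFS with gray/black marking from v:
v gray
  k gray
    r gray
    r black
    u gray
      q gray
        q→v: v is gray → back edge
Back edge closes the cycle v → k → u → q → v; its vertices are {k, q, u, v}.

k, q, u, v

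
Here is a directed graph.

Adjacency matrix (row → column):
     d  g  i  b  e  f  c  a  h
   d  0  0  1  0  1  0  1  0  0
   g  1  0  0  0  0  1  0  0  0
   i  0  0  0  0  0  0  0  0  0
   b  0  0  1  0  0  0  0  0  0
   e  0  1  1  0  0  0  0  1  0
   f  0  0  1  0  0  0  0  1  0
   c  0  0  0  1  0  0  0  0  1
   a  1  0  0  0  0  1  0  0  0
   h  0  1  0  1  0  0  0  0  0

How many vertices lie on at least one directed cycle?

A vertex is on a directed cycle iff it belongs to a strongly connected component of size ≥ 2 (or has a self-loop).
The vertices on cycles are {a, c, d, e, f, g, h} — 7 in total.

7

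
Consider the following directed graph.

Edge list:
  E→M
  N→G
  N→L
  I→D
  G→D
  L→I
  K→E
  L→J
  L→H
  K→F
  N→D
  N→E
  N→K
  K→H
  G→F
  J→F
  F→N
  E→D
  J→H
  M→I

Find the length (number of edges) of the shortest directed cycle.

3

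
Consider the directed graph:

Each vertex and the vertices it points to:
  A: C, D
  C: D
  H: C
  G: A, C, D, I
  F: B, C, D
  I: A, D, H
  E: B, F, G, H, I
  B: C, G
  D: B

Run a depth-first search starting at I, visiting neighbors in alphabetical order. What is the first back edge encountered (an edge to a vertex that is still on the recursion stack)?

B→C

DFS from I (visiting neighbors in alphabetical order); mark gray on enter, black on exit:
I gray
  A gray
    C gray
      D gray
        B gray
          B→C: C is gray → back edge
First back edge: B → C.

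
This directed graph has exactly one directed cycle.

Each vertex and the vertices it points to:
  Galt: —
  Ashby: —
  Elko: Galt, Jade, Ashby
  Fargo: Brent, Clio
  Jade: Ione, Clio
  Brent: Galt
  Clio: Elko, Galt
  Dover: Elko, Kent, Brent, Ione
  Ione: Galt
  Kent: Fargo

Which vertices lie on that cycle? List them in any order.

DFS with gray/black marking from Elko:
Elko gray
  Galt gray
  Galt black
  Jade gray
    Ione gray
      Ione→Galt: Galt black — skip
    Ione black
    Clio gray
      Clio→Elko: Elko is gray → back edge
Back edge closes the cycle Elko → Jade → Clio → Elko; its vertices are {Clio, Elko, Jade}.

Clio, Elko, Jade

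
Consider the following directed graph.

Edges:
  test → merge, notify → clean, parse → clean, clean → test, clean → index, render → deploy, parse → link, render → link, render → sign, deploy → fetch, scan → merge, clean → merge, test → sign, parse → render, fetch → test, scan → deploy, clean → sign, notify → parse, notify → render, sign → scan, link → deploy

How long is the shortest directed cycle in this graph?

5

For each vertex v, BFS finds the shortest path from v back to v.
The shortest such closed walk is test → sign → scan → deploy → fetch → test, length 5.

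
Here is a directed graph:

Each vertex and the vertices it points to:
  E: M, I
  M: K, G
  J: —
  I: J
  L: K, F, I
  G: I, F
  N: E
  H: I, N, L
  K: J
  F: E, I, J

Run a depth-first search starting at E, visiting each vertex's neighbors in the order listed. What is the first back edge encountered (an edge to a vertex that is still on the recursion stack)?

F→E

DFS from E (visiting each vertex's neighbors in the order listed); mark gray on enter, black on exit:
E gray
  M gray
    K gray
      J gray
      J black
    K black
    G gray
      I gray
        I→J: J black — skip
      I black
      F gray
        F→E: E is gray → back edge
First back edge: F → E.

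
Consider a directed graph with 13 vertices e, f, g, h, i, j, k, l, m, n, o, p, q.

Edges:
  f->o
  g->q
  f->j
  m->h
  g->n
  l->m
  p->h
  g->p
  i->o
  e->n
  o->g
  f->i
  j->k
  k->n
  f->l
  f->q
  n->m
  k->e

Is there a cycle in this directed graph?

No

DFS with white/gray/black marking, starting from k:
k gray
  e gray
    n gray
      m gray
        h gray
        h black
      m black
    n black
  e black
  k→n: n black — skip
k black
f gray
  i gray
    o gray
      g gray
        q gray
        q black
        g→n: n black — skip
        p gray
          p→h: h black — skip
        p black
      g black
    o black
  i black
  l gray
    l→m: m black — skip
  l black
  f→q: q black — skip
  f→o: o black — skip
  j gray
    j→k: k black — skip
  j black
f black
Every edge goes to a white or black vertex — no back edge, so the graph is acyclic.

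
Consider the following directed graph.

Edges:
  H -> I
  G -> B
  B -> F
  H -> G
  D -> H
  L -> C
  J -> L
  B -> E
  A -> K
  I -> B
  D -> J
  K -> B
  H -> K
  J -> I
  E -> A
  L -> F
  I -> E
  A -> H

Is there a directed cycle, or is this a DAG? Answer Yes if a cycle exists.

DFS with white/gray/black marking, starting from I:
I gray
  B gray
    E gray
      A gray
        H gray
          K gray
            K→B: B is gray → back edge
Back edge found, so a cycle exists: B → E → A → H → K → B.

Yes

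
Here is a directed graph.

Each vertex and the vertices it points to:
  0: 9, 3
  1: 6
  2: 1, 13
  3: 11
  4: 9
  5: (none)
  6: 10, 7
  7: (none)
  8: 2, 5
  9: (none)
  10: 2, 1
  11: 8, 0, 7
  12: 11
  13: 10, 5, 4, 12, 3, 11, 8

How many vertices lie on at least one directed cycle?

10

A vertex is on a directed cycle iff it belongs to a strongly connected component of size ≥ 2 (or has a self-loop).
The vertices on cycles are {0, 1, 2, 3, 6, 8, 10, 11, 12, 13} — 10 in total.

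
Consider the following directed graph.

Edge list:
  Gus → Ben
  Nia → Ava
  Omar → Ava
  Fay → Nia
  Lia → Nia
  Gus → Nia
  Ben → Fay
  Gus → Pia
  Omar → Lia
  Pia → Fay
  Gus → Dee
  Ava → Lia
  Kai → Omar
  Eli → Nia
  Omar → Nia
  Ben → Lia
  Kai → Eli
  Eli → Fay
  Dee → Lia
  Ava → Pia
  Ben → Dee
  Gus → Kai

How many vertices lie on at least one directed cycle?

A vertex is on a directed cycle iff it belongs to a strongly connected component of size ≥ 2 (or has a self-loop).
The vertices on cycles are {Ava, Fay, Lia, Nia, Pia} — 5 in total.

5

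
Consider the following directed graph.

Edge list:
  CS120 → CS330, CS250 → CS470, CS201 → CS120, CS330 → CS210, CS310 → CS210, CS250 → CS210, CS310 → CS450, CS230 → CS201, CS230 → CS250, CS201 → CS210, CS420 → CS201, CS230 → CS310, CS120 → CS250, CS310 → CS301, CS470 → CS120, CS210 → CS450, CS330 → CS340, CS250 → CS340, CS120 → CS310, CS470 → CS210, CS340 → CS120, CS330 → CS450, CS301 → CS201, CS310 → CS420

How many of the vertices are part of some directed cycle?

A vertex is on a directed cycle iff it belongs to a strongly connected component of size ≥ 2 (or has a self-loop).
The vertices on cycles are {CS120, CS201, CS250, CS301, CS310, CS330, CS340, CS420, CS470} — 9 in total.

9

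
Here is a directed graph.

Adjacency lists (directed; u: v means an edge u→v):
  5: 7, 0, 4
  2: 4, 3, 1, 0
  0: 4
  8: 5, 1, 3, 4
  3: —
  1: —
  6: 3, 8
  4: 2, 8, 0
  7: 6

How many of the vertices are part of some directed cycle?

7

A vertex is on a directed cycle iff it belongs to a strongly connected component of size ≥ 2 (or has a self-loop).
The vertices on cycles are {0, 2, 4, 5, 6, 7, 8} — 7 in total.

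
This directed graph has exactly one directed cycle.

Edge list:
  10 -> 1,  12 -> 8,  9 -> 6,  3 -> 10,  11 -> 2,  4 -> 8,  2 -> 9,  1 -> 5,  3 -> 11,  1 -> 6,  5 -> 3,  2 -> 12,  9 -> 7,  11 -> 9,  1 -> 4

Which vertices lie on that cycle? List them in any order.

1, 3, 5, 10

DFS with gray/black marking from 5:
5 gray
  3 gray
    10 gray
      1 gray
        1→5: 5 is gray → back edge
Back edge closes the cycle 5 → 3 → 10 → 1 → 5; its vertices are {1, 3, 5, 10}.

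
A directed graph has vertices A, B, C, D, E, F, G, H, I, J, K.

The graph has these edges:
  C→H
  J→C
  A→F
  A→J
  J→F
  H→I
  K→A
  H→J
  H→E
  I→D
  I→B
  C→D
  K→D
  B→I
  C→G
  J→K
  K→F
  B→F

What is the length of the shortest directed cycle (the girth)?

2

For each vertex v, BFS finds the shortest path from v back to v.
The shortest such closed walk is I → B → I, length 2.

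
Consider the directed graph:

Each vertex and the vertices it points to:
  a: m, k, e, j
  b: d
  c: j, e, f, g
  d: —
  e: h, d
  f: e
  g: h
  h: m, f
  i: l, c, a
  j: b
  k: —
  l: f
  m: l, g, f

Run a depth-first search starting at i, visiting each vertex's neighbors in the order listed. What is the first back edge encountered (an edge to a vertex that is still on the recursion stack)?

DFS from i (visiting each vertex's neighbors in the order listed); mark gray on enter, black on exit:
i gray
  l gray
    f gray
      e gray
        h gray
          m gray
            m→l: l is gray → back edge
First back edge: m → l.

m->l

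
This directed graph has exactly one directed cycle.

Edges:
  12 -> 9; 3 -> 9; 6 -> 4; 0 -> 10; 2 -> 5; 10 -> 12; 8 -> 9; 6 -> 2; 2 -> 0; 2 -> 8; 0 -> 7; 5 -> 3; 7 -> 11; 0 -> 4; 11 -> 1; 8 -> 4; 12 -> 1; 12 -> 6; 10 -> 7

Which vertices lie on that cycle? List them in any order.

0, 2, 6, 10, 12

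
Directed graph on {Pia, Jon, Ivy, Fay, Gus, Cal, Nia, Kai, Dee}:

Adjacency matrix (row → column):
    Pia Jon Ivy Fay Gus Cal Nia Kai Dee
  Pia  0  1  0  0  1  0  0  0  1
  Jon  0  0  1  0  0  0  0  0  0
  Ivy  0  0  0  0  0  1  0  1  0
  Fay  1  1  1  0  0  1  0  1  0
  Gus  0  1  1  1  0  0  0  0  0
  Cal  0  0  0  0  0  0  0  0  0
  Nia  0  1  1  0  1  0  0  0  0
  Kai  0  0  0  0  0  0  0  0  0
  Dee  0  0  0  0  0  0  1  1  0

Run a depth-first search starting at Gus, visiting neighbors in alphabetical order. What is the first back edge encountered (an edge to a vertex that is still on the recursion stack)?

Nia->Gus

DFS from Gus (visiting neighbors in alphabetical order); mark gray on enter, black on exit:
Gus gray
  Fay gray
    Cal gray
    Cal black
    Ivy gray
      Ivy→Cal: Cal black — skip
      Kai gray
      Kai black
    Ivy black
    Jon gray
      Jon→Ivy: Ivy black — skip
    Jon black
    Fay→Kai: Kai black — skip
    Pia gray
      Dee gray
        Dee→Kai: Kai black — skip
        Nia gray
          Nia→Gus: Gus is gray → back edge
First back edge: Nia → Gus.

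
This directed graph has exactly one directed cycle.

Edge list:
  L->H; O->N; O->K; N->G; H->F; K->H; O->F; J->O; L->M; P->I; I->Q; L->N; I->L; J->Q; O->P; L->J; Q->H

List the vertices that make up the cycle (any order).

DFS with gray/black marking from L:
L gray
  J gray
    O gray
      K gray
        H gray
          F gray
          F black
        H black
      K black
      N gray
        G gray
        G black
      N black
      P gray
        I gray
          I→L: L is gray → back edge
Back edge closes the cycle L → J → O → P → I → L; its vertices are {I, J, L, O, P}.

I, J, L, O, P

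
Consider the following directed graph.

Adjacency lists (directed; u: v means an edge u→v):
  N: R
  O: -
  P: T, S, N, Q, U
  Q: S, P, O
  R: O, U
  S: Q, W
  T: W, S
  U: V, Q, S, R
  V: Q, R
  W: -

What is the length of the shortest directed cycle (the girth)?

2

For each vertex v, BFS finds the shortest path from v back to v.
The shortest such closed walk is P → Q → P, length 2.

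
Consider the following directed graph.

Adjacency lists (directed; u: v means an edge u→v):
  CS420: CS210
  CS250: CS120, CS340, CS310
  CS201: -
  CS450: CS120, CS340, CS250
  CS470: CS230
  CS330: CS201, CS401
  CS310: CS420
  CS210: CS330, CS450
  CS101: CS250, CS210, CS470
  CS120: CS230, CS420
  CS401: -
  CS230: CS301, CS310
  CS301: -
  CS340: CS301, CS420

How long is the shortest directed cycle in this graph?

4

For each vertex v, BFS finds the shortest path from v back to v.
The shortest such closed walk is CS120 → CS420 → CS210 → CS450 → CS120, length 4.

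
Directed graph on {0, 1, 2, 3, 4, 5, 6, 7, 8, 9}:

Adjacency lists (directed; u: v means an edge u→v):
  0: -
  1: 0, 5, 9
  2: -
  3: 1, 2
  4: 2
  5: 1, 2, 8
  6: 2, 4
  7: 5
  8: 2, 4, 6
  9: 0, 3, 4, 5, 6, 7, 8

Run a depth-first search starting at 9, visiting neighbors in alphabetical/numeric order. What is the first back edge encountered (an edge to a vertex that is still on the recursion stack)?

DFS from 9 (visiting neighbors in alphabetical/numeric order); mark gray on enter, black on exit:
9 gray
  0 gray
  0 black
  3 gray
    1 gray
      1→0: 0 black — skip
      5 gray
        5→1: 1 is gray → back edge
First back edge: 5 → 1.

5→1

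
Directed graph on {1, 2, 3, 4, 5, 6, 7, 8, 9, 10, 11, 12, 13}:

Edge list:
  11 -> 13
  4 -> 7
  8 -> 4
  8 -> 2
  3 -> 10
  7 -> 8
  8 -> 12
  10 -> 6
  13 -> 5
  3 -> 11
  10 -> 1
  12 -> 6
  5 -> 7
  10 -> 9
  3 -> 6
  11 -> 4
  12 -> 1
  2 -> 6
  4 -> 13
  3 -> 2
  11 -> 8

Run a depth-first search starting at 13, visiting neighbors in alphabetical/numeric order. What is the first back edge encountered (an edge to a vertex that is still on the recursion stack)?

DFS from 13 (visiting neighbors in alphabetical/numeric order); mark gray on enter, black on exit:
13 gray
  5 gray
    7 gray
      8 gray
        2 gray
          6 gray
          6 black
        2 black
        4 gray
          4→7: 7 is gray → back edge
First back edge: 4 → 7.

4->7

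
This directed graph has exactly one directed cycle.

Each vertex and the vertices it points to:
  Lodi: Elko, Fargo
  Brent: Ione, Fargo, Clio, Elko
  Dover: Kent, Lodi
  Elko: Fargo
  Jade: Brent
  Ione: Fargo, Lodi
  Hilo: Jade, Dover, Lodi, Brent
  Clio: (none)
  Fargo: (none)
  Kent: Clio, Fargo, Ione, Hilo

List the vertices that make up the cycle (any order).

Hilo, Kent, Dover

DFS with gray/black marking from Hilo:
Hilo gray
  Jade gray
    Brent gray
      Ione gray
        Fargo gray
        Fargo black
        Lodi gray
          Elko gray
            Elko→Fargo: Fargo black — skip
          Elko black
          Lodi→Fargo: Fargo black — skip
        Lodi black
      Ione black
      Brent→Fargo: Fargo black — skip
      Clio gray
      Clio black
      Brent→Elko: Elko black — skip
    Brent black
  Jade black
  Dover gray
    Kent gray
      Kent→Clio: Clio black — skip
      Kent→Fargo: Fargo black — skip
      Kent→Ione: Ione black — skip
      Kent→Hilo: Hilo is gray → back edge
Back edge closes the cycle Hilo → Dover → Kent → Hilo; its vertices are {Hilo, Kent, Dover}.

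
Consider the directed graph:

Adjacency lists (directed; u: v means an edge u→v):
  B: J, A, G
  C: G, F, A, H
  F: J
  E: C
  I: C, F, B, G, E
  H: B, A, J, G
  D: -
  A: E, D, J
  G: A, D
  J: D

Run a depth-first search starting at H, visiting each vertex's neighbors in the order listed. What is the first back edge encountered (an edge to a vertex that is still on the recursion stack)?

DFS from H (visiting each vertex's neighbors in the order listed); mark gray on enter, black on exit:
H gray
  B gray
    J gray
      D gray
      D black
    J black
    A gray
      E gray
        C gray
          G gray
            G→A: A is gray → back edge
First back edge: G → A.

G→A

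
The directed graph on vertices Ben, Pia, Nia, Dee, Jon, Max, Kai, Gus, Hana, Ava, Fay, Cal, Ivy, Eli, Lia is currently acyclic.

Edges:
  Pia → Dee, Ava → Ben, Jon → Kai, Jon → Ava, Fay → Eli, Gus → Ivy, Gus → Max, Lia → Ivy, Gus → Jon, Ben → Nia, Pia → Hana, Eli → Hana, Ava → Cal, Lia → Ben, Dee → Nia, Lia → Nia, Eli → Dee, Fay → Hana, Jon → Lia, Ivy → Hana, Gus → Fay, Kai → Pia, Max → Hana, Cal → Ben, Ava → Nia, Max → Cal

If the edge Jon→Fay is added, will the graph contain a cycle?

No

Adding Jon→Fay creates a cycle iff Fay can already reach Jon.
Explore from Fay: no path reaches Jon. The graph stays acyclic.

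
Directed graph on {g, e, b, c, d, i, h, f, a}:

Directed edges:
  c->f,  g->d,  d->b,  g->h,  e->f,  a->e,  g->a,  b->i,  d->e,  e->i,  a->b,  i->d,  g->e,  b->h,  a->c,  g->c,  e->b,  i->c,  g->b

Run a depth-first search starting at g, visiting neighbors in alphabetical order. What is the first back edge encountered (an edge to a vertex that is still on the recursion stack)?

DFS from g (visiting neighbors in alphabetical order); mark gray on enter, black on exit:
g gray
  a gray
    b gray
      h gray
      h black
      i gray
        c gray
          f gray
          f black
        c black
        d gray
          d→b: b is gray → back edge
First back edge: d → b.

d→b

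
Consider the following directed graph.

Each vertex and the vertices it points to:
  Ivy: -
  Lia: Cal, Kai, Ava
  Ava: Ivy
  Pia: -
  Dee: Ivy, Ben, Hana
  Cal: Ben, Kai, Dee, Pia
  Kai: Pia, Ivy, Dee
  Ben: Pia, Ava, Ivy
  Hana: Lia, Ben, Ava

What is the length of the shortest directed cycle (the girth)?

4

For each vertex v, BFS finds the shortest path from v back to v.
The shortest such closed walk is Lia → Kai → Dee → Hana → Lia, length 4.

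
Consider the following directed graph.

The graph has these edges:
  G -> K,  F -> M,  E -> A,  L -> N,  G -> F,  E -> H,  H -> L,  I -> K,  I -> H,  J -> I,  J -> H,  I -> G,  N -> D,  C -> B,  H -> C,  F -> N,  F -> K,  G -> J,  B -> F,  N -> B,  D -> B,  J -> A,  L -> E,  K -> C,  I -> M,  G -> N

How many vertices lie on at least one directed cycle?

12

A vertex is on a directed cycle iff it belongs to a strongly connected component of size ≥ 2 (or has a self-loop).
The vertices on cycles are {B, C, D, E, F, G, H, I, J, K, L, N} — 12 in total.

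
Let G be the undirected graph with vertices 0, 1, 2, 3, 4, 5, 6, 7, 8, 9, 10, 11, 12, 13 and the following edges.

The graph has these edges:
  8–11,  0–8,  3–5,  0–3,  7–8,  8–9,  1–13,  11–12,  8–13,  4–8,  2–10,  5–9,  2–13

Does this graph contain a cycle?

Yes

DFS, tracking each vertex's parent; an edge to a visited non-parent vertex closes a cycle.
Start from 1:
visit 1 (parent –)
  visit 13 (parent 1)
    visit 8 (parent 13)
      visit 4 (parent 8)
        4–8: parent, skip
      visit 0 (parent 8)
        visit 3 (parent 0)
          visit 5 (parent 3)
            5–3: parent, skip
            visit 9 (parent 5)
              9–5: parent, skip
              9–8: 8 visited and ≠ parent → cycle
Cycle: 8 – 0 – 3 – 5 – 9 – 8.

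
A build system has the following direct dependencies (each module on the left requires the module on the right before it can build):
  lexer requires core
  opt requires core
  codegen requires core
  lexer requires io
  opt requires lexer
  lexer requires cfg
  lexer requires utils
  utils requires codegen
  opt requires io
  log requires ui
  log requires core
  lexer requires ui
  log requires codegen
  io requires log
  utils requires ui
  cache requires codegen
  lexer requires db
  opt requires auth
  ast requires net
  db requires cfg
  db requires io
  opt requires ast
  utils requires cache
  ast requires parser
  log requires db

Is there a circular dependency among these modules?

DFS with white/gray/black marking, starting from utils:
utils gray
  cache gray
    codegen gray
      core gray
      core black
    codegen black
  cache black
  ui gray
  ui black
  utils→codegen: codegen black — skip
utils black
ast gray
  net gray
  net black
  parser gray
  parser black
ast black
lexer gray
  db gray
    io gray
      log gray
        log→core: core black — skip
        log→codegen: codegen black — skip
        log→db: db is gray → back edge
Back edge found, so a cycle exists: db → io → log → db.

Yes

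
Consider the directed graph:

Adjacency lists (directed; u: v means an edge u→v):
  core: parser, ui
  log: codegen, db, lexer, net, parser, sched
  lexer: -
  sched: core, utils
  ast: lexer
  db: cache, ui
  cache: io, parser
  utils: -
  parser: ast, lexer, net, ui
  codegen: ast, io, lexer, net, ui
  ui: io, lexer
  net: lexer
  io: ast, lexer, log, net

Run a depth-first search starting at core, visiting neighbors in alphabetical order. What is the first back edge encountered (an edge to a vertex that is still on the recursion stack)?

codegen→io

DFS from core (visiting neighbors in alphabetical order); mark gray on enter, black on exit:
core gray
  parser gray
    ast gray
      lexer gray
      lexer black
    ast black
    parser→lexer: lexer black — skip
    net gray
      net→lexer: lexer black — skip
    net black
    ui gray
      io gray
        io→ast: ast black — skip
        io→lexer: lexer black — skip
        log gray
          codegen gray
            codegen→ast: ast black — skip
            codegen→io: io is gray → back edge
First back edge: codegen → io.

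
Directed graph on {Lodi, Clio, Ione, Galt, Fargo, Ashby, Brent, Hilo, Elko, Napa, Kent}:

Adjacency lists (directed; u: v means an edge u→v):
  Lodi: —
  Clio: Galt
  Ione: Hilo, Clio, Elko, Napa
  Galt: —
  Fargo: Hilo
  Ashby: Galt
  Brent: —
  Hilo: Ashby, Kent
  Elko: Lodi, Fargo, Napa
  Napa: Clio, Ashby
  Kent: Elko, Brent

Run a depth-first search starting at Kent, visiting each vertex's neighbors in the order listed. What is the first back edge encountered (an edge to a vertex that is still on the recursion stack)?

Hilo->Kent

DFS from Kent (visiting each vertex's neighbors in the order listed); mark gray on enter, black on exit:
Kent gray
  Elko gray
    Lodi gray
    Lodi black
    Fargo gray
      Hilo gray
        Ashby gray
          Galt gray
          Galt black
        Ashby black
        Hilo→Kent: Kent is gray → back edge
First back edge: Hilo → Kent.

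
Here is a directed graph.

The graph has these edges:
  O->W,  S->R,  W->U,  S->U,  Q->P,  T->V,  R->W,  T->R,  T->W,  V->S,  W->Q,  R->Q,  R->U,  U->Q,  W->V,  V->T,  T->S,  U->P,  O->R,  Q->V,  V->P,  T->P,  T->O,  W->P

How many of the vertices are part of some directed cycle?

A vertex is on a directed cycle iff it belongs to a strongly connected component of size ≥ 2 (or has a self-loop).
The vertices on cycles are {O, Q, R, S, T, U, V, W} — 8 in total.

8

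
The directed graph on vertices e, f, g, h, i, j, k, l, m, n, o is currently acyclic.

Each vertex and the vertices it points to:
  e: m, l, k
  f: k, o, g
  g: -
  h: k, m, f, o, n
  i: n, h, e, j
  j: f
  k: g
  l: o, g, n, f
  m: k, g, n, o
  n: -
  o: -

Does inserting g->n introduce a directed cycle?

Adding g→n creates a cycle iff n can already reach g.
Explore from n: no path reaches g. The graph stays acyclic.

No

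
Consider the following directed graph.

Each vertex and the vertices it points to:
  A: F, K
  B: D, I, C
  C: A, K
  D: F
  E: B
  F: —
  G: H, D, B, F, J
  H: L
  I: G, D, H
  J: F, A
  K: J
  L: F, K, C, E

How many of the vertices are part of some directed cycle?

9

A vertex is on a directed cycle iff it belongs to a strongly connected component of size ≥ 2 (or has a self-loop).
The vertices on cycles are {A, B, E, G, H, I, J, K, L} — 9 in total.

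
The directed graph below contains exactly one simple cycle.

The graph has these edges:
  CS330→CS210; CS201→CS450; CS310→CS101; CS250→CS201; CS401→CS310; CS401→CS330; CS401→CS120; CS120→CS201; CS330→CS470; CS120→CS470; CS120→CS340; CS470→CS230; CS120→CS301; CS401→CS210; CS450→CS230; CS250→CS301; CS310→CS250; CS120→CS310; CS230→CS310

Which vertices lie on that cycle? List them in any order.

DFS with gray/black marking from CS310:
CS310 gray
  CS101 gray
  CS101 black
  CS250 gray
    CS301 gray
    CS301 black
    CS201 gray
      CS450 gray
        CS230 gray
          CS230→CS310: CS310 is gray → back edge
Back edge closes the cycle CS310 → CS250 → CS201 → CS450 → CS230 → CS310; its vertices are {CS201, CS230, CS250, CS310, CS450}.

CS201, CS230, CS250, CS310, CS450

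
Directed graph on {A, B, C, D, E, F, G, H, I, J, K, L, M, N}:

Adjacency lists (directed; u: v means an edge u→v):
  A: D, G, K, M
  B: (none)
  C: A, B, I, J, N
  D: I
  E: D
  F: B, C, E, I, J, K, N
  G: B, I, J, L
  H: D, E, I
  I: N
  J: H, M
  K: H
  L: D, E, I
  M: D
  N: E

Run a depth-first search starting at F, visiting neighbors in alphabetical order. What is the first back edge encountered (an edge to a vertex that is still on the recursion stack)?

E→D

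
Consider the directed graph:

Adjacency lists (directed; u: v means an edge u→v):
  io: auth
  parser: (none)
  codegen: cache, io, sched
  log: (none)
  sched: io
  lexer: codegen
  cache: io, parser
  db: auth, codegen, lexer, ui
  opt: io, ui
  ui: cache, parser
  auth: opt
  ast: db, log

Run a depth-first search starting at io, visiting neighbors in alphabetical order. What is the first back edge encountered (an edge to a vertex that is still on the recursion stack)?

DFS from io (visiting neighbors in alphabetical order); mark gray on enter, black on exit:
io gray
  auth gray
    opt gray
      opt→io: io is gray → back edge
First back edge: opt → io.

opt->io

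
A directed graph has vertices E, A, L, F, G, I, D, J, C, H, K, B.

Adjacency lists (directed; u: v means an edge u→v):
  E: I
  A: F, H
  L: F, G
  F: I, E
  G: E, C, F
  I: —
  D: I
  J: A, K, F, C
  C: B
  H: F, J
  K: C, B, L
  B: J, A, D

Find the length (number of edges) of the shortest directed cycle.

For each vertex v, BFS finds the shortest path from v back to v.
The shortest such closed walk is K → B → J → K, length 3.

3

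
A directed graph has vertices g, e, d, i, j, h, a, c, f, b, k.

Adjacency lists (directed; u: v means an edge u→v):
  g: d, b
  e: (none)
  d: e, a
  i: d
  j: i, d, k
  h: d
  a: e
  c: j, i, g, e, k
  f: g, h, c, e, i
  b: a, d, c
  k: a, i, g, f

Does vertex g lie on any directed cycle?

Yes

g is on a cycle iff g can reach itself via ≥1 edge.
g → b → c → g — yes.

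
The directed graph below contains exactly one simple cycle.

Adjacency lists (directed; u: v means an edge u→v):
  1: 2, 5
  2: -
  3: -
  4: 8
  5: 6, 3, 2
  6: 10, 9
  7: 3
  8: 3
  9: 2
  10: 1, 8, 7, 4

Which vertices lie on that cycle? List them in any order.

DFS with gray/black marking from 6:
6 gray
  10 gray
    1 gray
      2 gray
      2 black
      5 gray
        5→6: 6 is gray → back edge
Back edge closes the cycle 6 → 10 → 1 → 5 → 6; its vertices are {1, 5, 6, 10}.

1, 5, 6, 10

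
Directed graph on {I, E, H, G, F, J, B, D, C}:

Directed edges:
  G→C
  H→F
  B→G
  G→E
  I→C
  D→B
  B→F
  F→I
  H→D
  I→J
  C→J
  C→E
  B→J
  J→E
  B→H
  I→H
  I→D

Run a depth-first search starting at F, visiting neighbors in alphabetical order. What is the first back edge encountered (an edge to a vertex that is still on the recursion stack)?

B->F

DFS from F (visiting neighbors in alphabetical order); mark gray on enter, black on exit:
F gray
  I gray
    C gray
      E gray
      E black
      J gray
        J→E: E black — skip
      J black
    C black
    D gray
      B gray
        B→F: F is gray → back edge
First back edge: B → F.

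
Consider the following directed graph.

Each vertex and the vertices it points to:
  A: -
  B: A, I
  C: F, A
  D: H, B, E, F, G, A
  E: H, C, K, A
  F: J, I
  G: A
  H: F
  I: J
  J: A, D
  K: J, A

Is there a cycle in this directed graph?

Yes

DFS with white/gray/black marking, starting from F:
F gray
  J gray
    A gray
    A black
    D gray
      H gray
        H→F: F is gray → back edge
Back edge found, so a cycle exists: F → J → D → H → F.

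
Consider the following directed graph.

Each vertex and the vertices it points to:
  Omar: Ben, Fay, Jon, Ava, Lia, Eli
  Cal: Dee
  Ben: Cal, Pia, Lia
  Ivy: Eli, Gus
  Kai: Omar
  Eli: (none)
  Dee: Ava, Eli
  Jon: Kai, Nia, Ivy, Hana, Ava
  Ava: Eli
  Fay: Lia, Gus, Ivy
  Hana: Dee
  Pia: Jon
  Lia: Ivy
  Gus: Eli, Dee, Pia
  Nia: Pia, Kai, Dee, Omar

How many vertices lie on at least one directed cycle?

A vertex is on a directed cycle iff it belongs to a strongly connected component of size ≥ 2 (or has a self-loop).
The vertices on cycles are {Ben, Fay, Gus, Ivy, Jon, Kai, Lia, Nia, Pia, Omar} — 10 in total.

10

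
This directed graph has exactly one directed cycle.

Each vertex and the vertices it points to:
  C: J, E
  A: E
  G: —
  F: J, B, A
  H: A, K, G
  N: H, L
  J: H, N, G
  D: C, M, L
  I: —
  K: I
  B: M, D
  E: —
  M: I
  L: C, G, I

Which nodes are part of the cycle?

C, J, L, N

DFS with gray/black marking from J:
J gray
  H gray
    A gray
      E gray
      E black
    A black
    K gray
      I gray
      I black
    K black
    G gray
    G black
  H black
  N gray
    N→H: H black — skip
    L gray
      C gray
        C→J: J is gray → back edge
Back edge closes the cycle J → N → L → C → J; its vertices are {C, J, L, N}.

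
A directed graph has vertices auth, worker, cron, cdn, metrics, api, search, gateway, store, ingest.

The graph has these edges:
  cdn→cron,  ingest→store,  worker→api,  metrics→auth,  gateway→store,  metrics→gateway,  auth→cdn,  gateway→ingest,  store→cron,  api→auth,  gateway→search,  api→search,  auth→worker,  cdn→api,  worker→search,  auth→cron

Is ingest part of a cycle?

ingest lies on a cycle iff there is a path from ingest back to itself.
Exploring from ingest, it never reaches itself; equivalently, its strongly connected component is a singleton.

No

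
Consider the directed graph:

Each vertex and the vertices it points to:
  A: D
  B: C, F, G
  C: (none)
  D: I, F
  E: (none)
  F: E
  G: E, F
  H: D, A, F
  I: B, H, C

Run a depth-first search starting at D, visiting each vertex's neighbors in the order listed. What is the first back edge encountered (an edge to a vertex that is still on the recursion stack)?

DFS from D (visiting each vertex's neighbors in the order listed); mark gray on enter, black on exit:
D gray
  I gray
    B gray
      C gray
      C black
      F gray
        E gray
        E black
      F black
      G gray
        G→E: E black — skip
        G→F: F black — skip
      G black
    B black
    H gray
      H→D: D is gray → back edge
First back edge: H → D.

H->D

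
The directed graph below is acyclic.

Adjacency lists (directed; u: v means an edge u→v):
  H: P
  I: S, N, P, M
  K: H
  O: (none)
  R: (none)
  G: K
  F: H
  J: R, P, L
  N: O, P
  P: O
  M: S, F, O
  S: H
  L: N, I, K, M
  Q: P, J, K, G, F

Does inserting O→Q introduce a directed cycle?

Adding O→Q creates a cycle iff Q can already reach O.
Path from Q: Q → P → O.
So Q → … → O → Q is a cycle.

Yes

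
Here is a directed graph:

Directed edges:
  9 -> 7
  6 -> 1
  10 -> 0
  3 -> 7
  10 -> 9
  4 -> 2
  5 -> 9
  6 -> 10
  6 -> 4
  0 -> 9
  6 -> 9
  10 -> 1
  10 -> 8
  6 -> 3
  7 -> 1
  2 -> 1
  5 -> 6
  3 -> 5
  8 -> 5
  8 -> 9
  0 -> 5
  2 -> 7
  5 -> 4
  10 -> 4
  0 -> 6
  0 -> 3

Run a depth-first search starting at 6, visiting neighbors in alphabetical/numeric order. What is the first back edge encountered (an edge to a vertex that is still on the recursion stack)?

DFS from 6 (visiting neighbors in alphabetical/numeric order); mark gray on enter, black on exit:
6 gray
  1 gray
  1 black
  3 gray
    5 gray
      4 gray
        2 gray
          2→1: 1 black — skip
          7 gray
            7→1: 1 black — skip
          7 black
        2 black
      4 black
      5→6: 6 is gray → back edge
First back edge: 5 → 6.

5→6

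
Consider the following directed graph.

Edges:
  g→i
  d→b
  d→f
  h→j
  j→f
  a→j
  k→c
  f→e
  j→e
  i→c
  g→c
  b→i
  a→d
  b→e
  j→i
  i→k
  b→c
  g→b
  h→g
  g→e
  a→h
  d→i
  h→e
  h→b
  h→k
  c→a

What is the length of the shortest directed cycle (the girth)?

For each vertex v, BFS finds the shortest path from v back to v.
The shortest such closed walk is a → j → i → c → a, length 4.

4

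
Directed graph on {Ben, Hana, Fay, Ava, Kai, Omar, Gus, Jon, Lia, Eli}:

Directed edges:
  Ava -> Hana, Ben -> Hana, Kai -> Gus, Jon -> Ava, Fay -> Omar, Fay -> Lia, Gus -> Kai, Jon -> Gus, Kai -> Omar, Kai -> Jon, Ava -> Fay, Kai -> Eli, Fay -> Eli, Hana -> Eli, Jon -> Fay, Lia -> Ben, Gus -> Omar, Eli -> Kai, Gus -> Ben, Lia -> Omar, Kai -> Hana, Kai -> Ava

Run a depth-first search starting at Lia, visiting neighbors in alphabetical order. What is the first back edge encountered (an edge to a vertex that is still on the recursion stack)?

DFS from Lia (visiting neighbors in alphabetical order); mark gray on enter, black on exit:
Lia gray
  Ben gray
    Hana gray
      Eli gray
        Kai gray
          Ava gray
            Fay gray
              Fay→Eli: Eli is gray → back edge
First back edge: Fay → Eli.

Fay→Eli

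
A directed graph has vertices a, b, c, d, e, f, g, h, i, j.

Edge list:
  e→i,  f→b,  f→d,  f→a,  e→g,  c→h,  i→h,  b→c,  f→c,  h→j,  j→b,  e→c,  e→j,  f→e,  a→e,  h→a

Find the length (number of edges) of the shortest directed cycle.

4

For each vertex v, BFS finds the shortest path from v back to v.
The shortest such closed walk is b → c → h → j → b, length 4.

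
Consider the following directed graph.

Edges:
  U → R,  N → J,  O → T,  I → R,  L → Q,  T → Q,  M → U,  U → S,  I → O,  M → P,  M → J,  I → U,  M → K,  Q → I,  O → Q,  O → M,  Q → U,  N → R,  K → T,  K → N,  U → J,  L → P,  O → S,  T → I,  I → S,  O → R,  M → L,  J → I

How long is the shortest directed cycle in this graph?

3

For each vertex v, BFS finds the shortest path from v back to v.
The shortest such closed walk is O → Q → I → O, length 3.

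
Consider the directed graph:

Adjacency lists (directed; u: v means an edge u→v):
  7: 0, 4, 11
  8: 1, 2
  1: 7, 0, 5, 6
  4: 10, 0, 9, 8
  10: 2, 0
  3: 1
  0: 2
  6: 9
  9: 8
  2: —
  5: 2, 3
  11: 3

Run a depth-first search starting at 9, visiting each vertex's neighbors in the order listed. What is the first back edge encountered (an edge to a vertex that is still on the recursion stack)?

4->9

DFS from 9 (visiting each vertex's neighbors in the order listed); mark gray on enter, black on exit:
9 gray
  8 gray
    1 gray
      7 gray
        0 gray
          2 gray
          2 black
        0 black
        4 gray
          10 gray
            10→2: 2 black — skip
            10→0: 0 black — skip
          10 black
          4→0: 0 black — skip
          4→9: 9 is gray → back edge
First back edge: 4 → 9.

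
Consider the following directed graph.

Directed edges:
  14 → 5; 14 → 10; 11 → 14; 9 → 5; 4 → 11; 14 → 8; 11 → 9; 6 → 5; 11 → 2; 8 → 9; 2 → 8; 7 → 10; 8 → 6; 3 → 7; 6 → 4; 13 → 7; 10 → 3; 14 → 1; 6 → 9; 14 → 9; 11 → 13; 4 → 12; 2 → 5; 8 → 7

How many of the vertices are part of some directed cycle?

9

A vertex is on a directed cycle iff it belongs to a strongly connected component of size ≥ 2 (or has a self-loop).
The vertices on cycles are {2, 3, 4, 6, 7, 8, 10, 11, 14} — 9 in total.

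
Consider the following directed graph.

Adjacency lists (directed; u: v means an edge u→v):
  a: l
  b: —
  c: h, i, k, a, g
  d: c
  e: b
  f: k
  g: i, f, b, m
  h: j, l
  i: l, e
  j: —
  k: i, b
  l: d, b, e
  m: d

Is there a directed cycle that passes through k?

Yes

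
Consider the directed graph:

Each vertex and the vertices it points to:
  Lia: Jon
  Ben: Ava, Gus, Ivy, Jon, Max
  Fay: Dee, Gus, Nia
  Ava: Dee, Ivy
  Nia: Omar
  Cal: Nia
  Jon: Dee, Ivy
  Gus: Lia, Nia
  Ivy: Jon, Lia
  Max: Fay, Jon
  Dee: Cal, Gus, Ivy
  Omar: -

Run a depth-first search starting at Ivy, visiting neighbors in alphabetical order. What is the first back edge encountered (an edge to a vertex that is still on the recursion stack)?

DFS from Ivy (visiting neighbors in alphabetical order); mark gray on enter, black on exit:
Ivy gray
  Jon gray
    Dee gray
      Cal gray
        Nia gray
          Omar gray
          Omar black
        Nia black
      Cal black
      Gus gray
        Lia gray
          Lia→Jon: Jon is gray → back edge
First back edge: Lia → Jon.

Lia->Jon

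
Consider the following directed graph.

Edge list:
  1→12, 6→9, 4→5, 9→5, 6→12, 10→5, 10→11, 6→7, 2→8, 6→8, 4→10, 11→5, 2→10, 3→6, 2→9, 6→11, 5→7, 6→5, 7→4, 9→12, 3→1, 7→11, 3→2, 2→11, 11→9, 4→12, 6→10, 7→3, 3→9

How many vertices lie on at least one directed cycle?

A vertex is on a directed cycle iff it belongs to a strongly connected component of size ≥ 2 (or has a self-loop).
The vertices on cycles are {2, 3, 4, 5, 6, 7, 9, 10, 11} — 9 in total.

9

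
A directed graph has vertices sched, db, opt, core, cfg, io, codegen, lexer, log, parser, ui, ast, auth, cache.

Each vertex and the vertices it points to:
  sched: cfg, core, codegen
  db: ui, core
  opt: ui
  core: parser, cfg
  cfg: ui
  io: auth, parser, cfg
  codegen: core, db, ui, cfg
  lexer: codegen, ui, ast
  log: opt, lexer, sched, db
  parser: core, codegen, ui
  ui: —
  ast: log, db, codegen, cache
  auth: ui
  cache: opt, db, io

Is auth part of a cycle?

auth lies on a cycle iff there is a path from auth back to itself.
Exploring from auth, it never reaches itself; equivalently, its strongly connected component is a singleton.

No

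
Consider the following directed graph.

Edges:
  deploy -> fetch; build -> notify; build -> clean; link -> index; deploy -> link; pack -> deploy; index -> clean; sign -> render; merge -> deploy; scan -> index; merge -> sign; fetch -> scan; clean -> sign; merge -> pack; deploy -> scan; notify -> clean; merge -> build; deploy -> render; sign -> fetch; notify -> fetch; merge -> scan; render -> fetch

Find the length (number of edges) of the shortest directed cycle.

5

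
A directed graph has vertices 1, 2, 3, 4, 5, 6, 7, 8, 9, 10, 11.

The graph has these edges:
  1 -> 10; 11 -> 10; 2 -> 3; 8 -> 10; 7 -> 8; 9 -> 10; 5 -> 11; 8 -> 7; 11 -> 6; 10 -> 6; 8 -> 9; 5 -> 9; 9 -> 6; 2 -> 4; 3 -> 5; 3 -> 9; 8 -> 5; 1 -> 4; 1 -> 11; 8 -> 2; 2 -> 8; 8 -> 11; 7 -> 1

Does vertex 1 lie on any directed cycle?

No

1 lies on a cycle iff there is a path from 1 back to itself.
Exploring from 1, it never reaches itself; equivalently, its strongly connected component is a singleton.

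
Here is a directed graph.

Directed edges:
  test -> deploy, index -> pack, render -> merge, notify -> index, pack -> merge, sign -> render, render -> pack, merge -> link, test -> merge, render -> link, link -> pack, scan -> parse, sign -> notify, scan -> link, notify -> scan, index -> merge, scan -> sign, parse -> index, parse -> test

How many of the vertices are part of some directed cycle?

A vertex is on a directed cycle iff it belongs to a strongly connected component of size ≥ 2 (or has a self-loop).
The vertices on cycles are {link, pack, scan, sign, merge, notify} — 6 in total.

6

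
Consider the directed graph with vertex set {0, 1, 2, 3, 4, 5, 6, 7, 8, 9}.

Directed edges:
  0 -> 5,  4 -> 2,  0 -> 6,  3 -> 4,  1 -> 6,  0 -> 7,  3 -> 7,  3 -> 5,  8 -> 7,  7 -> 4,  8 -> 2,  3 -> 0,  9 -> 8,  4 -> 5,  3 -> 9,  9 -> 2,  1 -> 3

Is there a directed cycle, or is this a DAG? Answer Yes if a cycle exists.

No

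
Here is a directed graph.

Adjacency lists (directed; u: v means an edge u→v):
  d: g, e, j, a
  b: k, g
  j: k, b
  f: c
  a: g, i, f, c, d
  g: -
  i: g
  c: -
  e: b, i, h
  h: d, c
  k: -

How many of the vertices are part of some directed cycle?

4

A vertex is on a directed cycle iff it belongs to a strongly connected component of size ≥ 2 (or has a self-loop).
The vertices on cycles are {a, d, e, h} — 4 in total.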